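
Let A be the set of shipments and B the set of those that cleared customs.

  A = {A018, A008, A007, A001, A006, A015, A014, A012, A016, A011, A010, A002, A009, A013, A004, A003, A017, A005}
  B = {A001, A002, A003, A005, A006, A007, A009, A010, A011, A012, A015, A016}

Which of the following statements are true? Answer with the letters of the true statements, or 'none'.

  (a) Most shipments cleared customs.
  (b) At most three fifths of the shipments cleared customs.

(a)

|A| = 18, |A ∩ B| = 12, |A ∖ B| = 6.
(a) |A ∩ B| > |A ∖ B|: holds.
(b) |A ∩ B| / |A| ≤ 3/5: fails.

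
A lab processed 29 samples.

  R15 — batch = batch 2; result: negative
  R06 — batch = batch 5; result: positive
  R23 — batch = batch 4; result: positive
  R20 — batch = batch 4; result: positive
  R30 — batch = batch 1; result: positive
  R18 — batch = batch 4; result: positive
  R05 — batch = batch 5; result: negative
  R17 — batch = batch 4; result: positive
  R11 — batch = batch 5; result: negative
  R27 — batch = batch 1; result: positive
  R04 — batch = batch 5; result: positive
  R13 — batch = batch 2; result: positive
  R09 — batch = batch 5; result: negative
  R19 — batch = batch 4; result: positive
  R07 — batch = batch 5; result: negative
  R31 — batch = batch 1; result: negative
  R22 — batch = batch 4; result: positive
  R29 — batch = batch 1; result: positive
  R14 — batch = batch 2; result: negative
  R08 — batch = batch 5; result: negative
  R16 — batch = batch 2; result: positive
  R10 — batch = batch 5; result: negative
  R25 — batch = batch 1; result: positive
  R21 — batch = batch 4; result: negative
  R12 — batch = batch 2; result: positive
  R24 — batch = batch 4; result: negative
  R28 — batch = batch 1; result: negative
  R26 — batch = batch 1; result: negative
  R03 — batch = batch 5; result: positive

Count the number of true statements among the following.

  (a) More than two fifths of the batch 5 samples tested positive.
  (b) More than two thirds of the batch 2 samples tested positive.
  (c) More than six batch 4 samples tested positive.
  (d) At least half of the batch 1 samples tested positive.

1

(a) batch 5: |A| = 9, |A ∩ B| = 3; needs |A ∩ B| / |A| > 2/5 — false.
(b) batch 2: |A| = 5, |A ∩ B| = 3; needs |A ∩ B| / |A| > 2/3 — false.
(c) batch 4: |A| = 8, |A ∩ B| = 6; needs |A ∩ B| > 6 — false.
(d) batch 1: |A| = 7, |A ∩ B| = 4; needs |A ∩ B| ≥ |A ∖ B| — true.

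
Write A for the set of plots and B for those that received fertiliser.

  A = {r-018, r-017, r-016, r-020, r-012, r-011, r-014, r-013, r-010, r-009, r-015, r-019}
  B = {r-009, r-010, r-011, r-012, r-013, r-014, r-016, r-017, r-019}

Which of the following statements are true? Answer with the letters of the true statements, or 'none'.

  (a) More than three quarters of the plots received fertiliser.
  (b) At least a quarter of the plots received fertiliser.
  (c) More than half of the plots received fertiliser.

|A| = 12, |A ∩ B| = 9, |A ∖ B| = 3.
(a) |A ∩ B| / |A| > 3/4: fails.
(b) |A ∩ B| / |A| ≥ 1/4: holds.
(c) |A ∩ B| > |A ∖ B|: holds.

(b), (c)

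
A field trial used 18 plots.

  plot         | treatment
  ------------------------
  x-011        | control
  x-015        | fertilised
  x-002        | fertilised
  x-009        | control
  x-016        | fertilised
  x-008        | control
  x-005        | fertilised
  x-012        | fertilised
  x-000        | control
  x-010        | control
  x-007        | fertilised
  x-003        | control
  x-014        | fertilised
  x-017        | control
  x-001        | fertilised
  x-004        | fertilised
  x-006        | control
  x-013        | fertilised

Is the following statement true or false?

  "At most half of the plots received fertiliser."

Truth condition: |A ∩ B| ≤ |A ∖ B|.
|A| = 18, |A ∩ B| = 10, |A ∖ B| = 8.
10 > 8, so the statement is false.

False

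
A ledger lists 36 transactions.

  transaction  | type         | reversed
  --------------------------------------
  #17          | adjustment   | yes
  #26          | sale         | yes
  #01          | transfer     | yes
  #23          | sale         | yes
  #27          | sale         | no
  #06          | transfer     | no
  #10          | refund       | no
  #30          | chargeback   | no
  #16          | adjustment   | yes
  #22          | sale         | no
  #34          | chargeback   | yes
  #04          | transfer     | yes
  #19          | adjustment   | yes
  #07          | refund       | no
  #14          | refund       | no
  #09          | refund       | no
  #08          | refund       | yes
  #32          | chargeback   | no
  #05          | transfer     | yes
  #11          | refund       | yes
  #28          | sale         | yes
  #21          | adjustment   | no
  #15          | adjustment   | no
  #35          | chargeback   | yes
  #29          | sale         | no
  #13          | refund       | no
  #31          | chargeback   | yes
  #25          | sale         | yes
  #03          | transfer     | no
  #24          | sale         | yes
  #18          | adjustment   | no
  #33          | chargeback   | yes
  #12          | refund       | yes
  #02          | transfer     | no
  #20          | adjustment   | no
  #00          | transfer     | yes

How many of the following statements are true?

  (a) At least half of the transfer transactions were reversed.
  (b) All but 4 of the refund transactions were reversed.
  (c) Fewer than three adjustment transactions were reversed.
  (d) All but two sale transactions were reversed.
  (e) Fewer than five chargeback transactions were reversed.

(a) transfer: |A| = 7, |A ∩ B| = 4; needs |A ∩ B| ≥ |A ∖ B| — true.
(b) refund: |A| = 8, |A ∩ B| = 3; needs |A ∖ B| = 4 — false.
(c) adjustment: |A| = 7, |A ∩ B| = 3; needs |A ∩ B| < 3 — false.
(d) sale: |A| = 8, |A ∩ B| = 5; needs |A ∖ B| = 2 — false.
(e) chargeback: |A| = 6, |A ∩ B| = 4; needs |A ∩ B| < 5 — true.

2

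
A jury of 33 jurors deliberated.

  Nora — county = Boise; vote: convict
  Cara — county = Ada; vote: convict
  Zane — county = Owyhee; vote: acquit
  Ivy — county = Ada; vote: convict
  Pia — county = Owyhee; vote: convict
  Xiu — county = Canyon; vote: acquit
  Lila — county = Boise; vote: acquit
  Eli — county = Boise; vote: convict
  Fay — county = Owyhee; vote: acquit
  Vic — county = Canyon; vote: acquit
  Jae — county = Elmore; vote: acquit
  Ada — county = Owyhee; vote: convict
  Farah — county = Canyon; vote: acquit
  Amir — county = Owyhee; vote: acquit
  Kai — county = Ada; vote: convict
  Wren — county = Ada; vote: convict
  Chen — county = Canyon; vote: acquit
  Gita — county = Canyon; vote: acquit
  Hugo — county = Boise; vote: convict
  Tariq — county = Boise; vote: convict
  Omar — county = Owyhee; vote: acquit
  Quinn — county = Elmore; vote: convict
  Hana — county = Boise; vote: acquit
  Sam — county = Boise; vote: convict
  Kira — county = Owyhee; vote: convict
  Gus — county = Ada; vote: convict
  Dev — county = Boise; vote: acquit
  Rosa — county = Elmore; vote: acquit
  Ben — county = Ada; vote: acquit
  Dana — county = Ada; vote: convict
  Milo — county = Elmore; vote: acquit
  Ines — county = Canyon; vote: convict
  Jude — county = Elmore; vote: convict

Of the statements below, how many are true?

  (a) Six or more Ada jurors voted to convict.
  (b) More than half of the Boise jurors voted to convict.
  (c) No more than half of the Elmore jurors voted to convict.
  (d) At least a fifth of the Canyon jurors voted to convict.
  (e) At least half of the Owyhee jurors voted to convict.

(a) Ada: |A| = 7, |A ∩ B| = 6; needs |A ∩ B| ≥ 6 — true.
(b) Boise: |A| = 8, |A ∩ B| = 5; needs |A ∩ B| > |A ∖ B| — true.
(c) Elmore: |A| = 5, |A ∩ B| = 2; needs |A ∩ B| ≤ |A ∖ B| — true.
(d) Canyon: |A| = 6, |A ∩ B| = 1; needs |A ∩ B| / |A| ≥ 1/5 — false.
(e) Owyhee: |A| = 7, |A ∩ B| = 3; needs |A ∩ B| ≥ |A ∖ B| — false.

3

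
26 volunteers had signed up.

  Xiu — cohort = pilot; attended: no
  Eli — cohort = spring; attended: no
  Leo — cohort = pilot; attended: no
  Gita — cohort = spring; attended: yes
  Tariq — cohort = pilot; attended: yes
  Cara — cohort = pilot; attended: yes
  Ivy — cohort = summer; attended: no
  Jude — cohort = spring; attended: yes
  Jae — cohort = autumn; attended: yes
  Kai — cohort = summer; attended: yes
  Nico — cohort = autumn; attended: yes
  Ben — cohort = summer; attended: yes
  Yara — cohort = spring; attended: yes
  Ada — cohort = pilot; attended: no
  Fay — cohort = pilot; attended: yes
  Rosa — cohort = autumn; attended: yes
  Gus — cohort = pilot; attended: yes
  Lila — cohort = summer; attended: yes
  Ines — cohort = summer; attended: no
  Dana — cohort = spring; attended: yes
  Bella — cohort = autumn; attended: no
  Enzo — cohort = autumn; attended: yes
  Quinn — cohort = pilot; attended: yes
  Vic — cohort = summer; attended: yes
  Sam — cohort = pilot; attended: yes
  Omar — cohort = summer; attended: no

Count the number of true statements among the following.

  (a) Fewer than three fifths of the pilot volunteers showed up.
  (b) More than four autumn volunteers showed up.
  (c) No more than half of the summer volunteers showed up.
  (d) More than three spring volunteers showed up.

(a) pilot: |A| = 9, |A ∩ B| = 6; needs |A ∩ B| / |A| < 3/5 — false.
(b) autumn: |A| = 5, |A ∩ B| = 4; needs |A ∩ B| > 4 — false.
(c) summer: |A| = 7, |A ∩ B| = 4; needs |A ∩ B| ≤ |A ∖ B| — false.
(d) spring: |A| = 5, |A ∩ B| = 4; needs |A ∩ B| > 3 — true.

1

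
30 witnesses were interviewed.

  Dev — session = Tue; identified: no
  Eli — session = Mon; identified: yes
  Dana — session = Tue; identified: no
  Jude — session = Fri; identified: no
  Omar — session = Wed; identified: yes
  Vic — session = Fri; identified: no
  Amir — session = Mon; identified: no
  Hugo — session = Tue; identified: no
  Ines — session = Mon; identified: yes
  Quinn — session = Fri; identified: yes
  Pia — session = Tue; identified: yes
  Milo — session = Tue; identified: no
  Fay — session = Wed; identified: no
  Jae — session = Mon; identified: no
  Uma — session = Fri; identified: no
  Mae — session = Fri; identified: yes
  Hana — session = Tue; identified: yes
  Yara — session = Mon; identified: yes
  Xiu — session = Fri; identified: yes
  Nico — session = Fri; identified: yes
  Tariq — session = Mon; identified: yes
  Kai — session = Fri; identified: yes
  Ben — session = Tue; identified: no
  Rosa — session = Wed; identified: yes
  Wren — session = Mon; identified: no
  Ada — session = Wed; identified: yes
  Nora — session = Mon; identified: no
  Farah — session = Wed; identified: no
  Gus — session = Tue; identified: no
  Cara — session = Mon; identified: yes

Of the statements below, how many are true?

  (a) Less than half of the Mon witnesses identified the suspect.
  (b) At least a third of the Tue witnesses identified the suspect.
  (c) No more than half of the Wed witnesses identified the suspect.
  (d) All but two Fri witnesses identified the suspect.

(a) Mon: |A| = 9, |A ∩ B| = 5; needs |A ∩ B| < |A ∖ B| — false.
(b) Tue: |A| = 8, |A ∩ B| = 2; needs |A ∩ B| / |A| ≥ 1/3 — false.
(c) Wed: |A| = 5, |A ∩ B| = 3; needs |A ∩ B| ≤ |A ∖ B| — false.
(d) Fri: |A| = 8, |A ∩ B| = 5; needs |A ∖ B| = 2 — false.

0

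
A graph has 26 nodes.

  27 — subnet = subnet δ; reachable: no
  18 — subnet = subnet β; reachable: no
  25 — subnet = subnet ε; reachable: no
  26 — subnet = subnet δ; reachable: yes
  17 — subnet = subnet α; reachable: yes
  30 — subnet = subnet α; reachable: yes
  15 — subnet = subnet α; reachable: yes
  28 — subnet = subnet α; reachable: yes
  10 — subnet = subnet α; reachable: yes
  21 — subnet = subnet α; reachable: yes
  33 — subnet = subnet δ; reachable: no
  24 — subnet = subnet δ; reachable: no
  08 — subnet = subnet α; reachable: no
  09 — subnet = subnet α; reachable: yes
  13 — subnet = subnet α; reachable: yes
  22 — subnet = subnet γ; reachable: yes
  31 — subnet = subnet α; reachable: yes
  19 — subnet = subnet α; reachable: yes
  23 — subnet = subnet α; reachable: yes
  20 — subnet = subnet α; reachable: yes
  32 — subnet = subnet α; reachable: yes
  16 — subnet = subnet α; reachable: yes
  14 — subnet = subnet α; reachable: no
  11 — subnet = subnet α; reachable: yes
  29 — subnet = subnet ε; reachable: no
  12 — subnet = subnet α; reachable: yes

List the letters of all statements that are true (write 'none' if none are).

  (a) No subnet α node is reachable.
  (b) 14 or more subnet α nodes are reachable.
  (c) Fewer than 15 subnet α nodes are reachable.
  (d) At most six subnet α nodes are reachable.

(b)

|A| = 18, |A ∩ B| = 16, |A ∖ B| = 2.
(a) A ∩ B = ∅ (|A ∩ B| = 0): fails.
(b) |A ∩ B| ≥ 14: holds.
(c) |A ∩ B| < 15: fails.
(d) |A ∩ B| ≤ 6: fails.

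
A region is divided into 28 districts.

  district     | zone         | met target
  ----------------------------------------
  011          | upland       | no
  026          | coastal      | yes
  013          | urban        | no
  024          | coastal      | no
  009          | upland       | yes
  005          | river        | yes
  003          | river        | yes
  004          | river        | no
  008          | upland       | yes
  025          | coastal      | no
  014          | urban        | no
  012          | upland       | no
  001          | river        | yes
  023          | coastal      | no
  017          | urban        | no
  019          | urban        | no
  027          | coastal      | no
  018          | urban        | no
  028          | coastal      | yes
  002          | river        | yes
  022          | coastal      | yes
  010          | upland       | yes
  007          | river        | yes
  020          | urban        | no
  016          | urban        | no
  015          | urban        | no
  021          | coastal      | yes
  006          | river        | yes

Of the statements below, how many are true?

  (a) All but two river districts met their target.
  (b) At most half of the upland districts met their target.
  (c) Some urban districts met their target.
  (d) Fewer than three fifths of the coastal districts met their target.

(a) river: |A| = 7, |A ∩ B| = 6; needs |A ∖ B| = 2 — false.
(b) upland: |A| = 5, |A ∩ B| = 3; needs |A ∩ B| ≤ |A ∖ B| — false.
(c) urban: |A| = 8, |A ∩ B| = 0; needs A ∩ B ≠ ∅ (|A ∩ B| ≥ 1) — false.
(d) coastal: |A| = 8, |A ∩ B| = 4; needs |A ∩ B| / |A| < 3/5 — true.

1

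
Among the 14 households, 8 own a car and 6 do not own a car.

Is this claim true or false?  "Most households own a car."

True

The determiner here denotes the relation: |A ∩ B| > |A ∖ B|.
|A| = 14, |A ∩ B| = 8, |A ∖ B| = 6.
8 > 6, so the statement is true.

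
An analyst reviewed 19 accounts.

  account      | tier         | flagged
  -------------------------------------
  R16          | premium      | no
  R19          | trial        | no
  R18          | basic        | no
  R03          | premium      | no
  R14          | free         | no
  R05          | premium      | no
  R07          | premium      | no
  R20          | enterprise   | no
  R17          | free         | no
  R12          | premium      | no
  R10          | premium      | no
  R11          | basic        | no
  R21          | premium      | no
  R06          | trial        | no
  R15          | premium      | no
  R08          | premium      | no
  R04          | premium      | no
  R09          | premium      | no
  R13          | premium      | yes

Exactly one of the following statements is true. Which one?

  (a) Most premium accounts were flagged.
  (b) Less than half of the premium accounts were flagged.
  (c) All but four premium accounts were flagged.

(b)

|A| = 12, |A ∩ B| = 1, |A ∖ B| = 11.
(a) requires |A ∩ B| > |A ∖ B|: false.
(b) requires |A ∩ B| < |A ∖ B|: true.
(c) requires |A ∖ B| = 4: false.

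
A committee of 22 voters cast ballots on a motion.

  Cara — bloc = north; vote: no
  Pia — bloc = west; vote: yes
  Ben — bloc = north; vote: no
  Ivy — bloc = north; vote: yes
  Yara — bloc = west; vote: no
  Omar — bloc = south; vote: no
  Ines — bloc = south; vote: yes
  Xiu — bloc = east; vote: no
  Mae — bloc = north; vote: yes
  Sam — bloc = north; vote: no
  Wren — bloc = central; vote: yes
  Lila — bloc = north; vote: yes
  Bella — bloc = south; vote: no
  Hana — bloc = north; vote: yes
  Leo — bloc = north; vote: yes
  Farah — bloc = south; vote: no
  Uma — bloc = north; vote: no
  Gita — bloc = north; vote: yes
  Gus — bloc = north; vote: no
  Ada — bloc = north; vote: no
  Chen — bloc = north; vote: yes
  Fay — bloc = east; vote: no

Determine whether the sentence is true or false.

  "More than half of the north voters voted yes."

Truth condition: |A ∩ B| > |A ∖ B|.
A (the restrictor) = {Cara, Ben, Ivy, Mae, Sam, Lila, Hana, Leo, Uma, Gita, Gus, Ada, Chen}, |A| = 13.
A ∩ B = {Ivy, Mae, Lila, Hana, Leo, Gita, Chen}, so |A ∩ B| = 7.
A ∖ B = {Cara, Ben, Sam, Uma, Gus, Ada}, so |A ∖ B| = 6.
7 > 6, so the statement is true.

True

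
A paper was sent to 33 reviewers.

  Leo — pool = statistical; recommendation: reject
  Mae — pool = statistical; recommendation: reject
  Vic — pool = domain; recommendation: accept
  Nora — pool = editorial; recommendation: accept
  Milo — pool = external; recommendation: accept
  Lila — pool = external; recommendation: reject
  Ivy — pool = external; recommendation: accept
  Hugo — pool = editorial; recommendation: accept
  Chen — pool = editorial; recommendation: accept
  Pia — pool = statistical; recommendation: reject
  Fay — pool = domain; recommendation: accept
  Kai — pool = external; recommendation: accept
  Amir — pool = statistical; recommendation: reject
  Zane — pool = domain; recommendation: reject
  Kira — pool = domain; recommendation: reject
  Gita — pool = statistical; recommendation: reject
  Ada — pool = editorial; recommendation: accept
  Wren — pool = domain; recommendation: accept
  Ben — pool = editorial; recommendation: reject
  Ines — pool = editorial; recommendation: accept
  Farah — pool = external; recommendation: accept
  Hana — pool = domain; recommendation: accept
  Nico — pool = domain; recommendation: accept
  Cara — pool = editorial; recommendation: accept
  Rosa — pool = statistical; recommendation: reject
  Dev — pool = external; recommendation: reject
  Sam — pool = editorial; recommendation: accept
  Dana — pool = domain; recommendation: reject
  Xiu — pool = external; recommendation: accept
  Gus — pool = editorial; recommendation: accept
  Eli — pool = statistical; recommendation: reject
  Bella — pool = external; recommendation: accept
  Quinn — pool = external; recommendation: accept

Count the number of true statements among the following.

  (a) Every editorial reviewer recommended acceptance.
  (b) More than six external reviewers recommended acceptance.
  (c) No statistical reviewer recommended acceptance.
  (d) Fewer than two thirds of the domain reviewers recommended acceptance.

3

(a) editorial: |A| = 9, |A ∩ B| = 8; needs A ⊆ B, i.e. every element of A is in B (|A ∖ B| = 0) — false.
(b) external: |A| = 9, |A ∩ B| = 7; needs |A ∩ B| > 6 — true.
(c) statistical: |A| = 7, |A ∩ B| = 0; needs A ∩ B = ∅ (|A ∩ B| = 0) — true.
(d) domain: |A| = 8, |A ∩ B| = 5; needs |A ∩ B| / |A| < 2/3 — true.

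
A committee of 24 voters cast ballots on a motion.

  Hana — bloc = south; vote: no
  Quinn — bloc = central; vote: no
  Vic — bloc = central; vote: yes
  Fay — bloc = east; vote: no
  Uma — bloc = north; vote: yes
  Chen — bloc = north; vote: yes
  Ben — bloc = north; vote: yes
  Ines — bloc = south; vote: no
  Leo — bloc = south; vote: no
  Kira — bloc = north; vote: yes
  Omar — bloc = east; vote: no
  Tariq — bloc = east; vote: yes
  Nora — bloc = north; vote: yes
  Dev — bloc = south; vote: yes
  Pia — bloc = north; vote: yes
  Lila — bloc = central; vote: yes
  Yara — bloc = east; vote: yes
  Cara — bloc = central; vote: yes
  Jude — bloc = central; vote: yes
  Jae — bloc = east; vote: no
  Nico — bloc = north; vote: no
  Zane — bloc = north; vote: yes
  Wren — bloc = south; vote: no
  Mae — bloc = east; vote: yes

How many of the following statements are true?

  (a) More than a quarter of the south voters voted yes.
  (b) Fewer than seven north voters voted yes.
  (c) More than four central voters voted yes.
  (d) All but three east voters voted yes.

1

(a) south: |A| = 5, |A ∩ B| = 1; needs |A ∩ B| / |A| > 1/4 — false.
(b) north: |A| = 8, |A ∩ B| = 7; needs |A ∩ B| < 7 — false.
(c) central: |A| = 5, |A ∩ B| = 4; needs |A ∩ B| > 4 — false.
(d) east: |A| = 6, |A ∩ B| = 3; needs |A ∖ B| = 3 — true.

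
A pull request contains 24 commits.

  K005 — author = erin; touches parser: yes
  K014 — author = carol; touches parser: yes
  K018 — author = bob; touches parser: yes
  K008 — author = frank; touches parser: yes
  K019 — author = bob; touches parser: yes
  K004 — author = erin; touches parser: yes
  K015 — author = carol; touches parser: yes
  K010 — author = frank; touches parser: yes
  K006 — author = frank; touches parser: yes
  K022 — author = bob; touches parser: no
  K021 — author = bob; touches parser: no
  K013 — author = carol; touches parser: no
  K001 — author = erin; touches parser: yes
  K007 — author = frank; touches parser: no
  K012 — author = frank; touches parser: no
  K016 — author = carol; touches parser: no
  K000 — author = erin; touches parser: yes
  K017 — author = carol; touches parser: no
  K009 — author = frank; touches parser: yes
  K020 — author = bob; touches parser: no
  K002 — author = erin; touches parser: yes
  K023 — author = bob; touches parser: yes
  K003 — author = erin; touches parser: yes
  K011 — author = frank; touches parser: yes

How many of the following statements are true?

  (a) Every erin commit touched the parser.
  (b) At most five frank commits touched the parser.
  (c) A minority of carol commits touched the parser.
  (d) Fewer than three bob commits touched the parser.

(a) erin: |A| = 6, |A ∩ B| = 6; needs A ⊆ B, i.e. every element of A is in B (|A ∖ B| = 0) — true.
(b) frank: |A| = 7, |A ∩ B| = 5; needs |A ∩ B| ≤ 5 — true.
(c) carol: |A| = 5, |A ∩ B| = 2; needs |A ∩ B| < |A ∖ B| — true.
(d) bob: |A| = 6, |A ∩ B| = 3; needs |A ∩ B| < 3 — false.

3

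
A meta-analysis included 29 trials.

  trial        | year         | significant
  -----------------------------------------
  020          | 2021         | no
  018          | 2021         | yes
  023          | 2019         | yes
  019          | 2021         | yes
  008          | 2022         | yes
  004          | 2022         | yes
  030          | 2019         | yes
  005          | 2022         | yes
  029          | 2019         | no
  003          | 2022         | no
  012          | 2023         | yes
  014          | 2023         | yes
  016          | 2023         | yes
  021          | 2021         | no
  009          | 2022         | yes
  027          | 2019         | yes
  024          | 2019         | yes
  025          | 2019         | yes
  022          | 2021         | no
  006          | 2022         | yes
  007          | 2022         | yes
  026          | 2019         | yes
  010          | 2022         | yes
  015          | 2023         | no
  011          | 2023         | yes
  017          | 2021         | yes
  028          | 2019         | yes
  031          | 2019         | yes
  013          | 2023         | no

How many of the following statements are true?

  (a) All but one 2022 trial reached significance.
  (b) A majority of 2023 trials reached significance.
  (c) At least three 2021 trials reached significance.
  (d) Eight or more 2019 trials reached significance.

4

(a) 2022: |A| = 8, |A ∩ B| = 7; needs |A ∖ B| = 1 — true.
(b) 2023: |A| = 6, |A ∩ B| = 4; needs |A ∩ B| > |A ∖ B| — true.
(c) 2021: |A| = 6, |A ∩ B| = 3; needs |A ∩ B| ≥ 3 — true.
(d) 2019: |A| = 9, |A ∩ B| = 8; needs |A ∩ B| ≥ 8 — true.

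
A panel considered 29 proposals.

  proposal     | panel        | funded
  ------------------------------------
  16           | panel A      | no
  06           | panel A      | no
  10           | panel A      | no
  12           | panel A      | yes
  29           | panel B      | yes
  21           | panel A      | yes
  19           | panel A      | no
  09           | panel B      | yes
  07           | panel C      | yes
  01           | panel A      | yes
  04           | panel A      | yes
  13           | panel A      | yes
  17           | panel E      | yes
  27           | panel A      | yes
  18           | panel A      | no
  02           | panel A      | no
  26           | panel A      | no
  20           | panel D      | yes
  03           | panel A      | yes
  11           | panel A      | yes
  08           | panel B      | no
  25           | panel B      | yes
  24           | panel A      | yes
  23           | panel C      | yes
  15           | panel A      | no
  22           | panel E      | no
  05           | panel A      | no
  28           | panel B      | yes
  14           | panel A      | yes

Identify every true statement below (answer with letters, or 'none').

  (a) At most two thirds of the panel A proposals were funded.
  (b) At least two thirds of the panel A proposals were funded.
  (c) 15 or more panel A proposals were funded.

|A| = 19, |A ∩ B| = 10, |A ∖ B| = 9.
(a) |A ∩ B| / |A| ≤ 2/3: holds.
(b) |A ∩ B| / |A| ≥ 2/3: fails.
(c) |A ∩ B| ≥ 15: fails.

(a)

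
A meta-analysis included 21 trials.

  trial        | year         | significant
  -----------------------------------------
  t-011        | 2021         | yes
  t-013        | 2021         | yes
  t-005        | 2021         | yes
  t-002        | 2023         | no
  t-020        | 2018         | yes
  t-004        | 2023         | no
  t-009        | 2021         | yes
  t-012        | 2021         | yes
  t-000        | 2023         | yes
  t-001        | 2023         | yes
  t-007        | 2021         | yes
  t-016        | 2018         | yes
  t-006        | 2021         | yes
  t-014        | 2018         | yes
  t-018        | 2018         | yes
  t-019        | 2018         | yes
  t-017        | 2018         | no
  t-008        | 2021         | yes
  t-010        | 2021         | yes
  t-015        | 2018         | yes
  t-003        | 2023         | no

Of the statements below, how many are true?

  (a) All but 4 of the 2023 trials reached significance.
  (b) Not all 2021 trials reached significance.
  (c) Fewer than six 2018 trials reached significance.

0

(a) 2023: |A| = 5, |A ∩ B| = 2; needs |A ∖ B| = 4 — false.
(b) 2021: |A| = 9, |A ∩ B| = 9; needs A ⊄ B (|A ∖ B| ≥ 1) — false.
(c) 2018: |A| = 7, |A ∩ B| = 6; needs |A ∩ B| < 6 — false.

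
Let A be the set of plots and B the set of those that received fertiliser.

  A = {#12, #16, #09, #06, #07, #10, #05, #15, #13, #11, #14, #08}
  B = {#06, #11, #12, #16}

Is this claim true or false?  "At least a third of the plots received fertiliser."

The determiner here denotes the relation: |A ∩ B| / |A| ≥ 1/3.
A (the restrictor) = {#12, #16, #09, #06, #07, #10, #05, #15, #13, #11, #14, #08}, |A| = 12.
A ∩ B = {#12, #16, #06, #11}, so |A ∩ B| = 4.
A ∖ B = {#09, #07, #10, #05, #15, #13, #14, #08}, so |A ∖ B| = 8.
|A ∩ B|/|A| = 4/12, so the statement is true.

True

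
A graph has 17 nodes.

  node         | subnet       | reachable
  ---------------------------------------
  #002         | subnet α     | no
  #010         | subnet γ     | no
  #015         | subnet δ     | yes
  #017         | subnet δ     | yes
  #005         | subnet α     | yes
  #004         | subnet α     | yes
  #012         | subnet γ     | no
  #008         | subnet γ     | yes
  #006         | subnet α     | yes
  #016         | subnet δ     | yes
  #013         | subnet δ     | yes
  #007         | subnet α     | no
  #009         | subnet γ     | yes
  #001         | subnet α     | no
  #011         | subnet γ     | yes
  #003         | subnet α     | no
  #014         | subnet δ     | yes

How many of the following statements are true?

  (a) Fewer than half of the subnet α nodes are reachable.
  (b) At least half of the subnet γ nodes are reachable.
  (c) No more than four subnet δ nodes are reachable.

(a) subnet α: |A| = 7, |A ∩ B| = 3; needs |A ∩ B| < |A ∖ B| — true.
(b) subnet γ: |A| = 5, |A ∩ B| = 3; needs |A ∩ B| ≥ |A ∖ B| — true.
(c) subnet δ: |A| = 5, |A ∩ B| = 5; needs |A ∩ B| ≤ 4 — false.

2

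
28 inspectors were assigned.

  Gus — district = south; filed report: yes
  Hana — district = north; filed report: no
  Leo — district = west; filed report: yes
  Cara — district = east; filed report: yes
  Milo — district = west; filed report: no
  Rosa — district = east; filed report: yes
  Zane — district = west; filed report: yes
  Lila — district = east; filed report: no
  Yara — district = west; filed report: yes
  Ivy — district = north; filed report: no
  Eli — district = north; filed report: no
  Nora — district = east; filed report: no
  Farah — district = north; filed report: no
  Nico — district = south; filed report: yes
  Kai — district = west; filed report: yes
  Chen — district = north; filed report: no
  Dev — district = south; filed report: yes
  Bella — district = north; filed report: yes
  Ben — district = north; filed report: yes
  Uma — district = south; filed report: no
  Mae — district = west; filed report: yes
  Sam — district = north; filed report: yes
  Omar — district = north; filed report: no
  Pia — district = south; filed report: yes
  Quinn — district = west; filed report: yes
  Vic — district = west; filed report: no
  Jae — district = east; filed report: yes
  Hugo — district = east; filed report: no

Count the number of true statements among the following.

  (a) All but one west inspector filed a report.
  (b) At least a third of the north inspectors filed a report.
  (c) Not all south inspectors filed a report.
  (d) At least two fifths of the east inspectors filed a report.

3

(a) west: |A| = 8, |A ∩ B| = 6; needs |A ∖ B| = 1 — false.
(b) north: |A| = 9, |A ∩ B| = 3; needs |A ∩ B| / |A| ≥ 1/3 — true.
(c) south: |A| = 5, |A ∩ B| = 4; needs A ⊄ B (|A ∖ B| ≥ 1) — true.
(d) east: |A| = 6, |A ∩ B| = 3; needs |A ∩ B| / |A| ≥ 2/5 — true.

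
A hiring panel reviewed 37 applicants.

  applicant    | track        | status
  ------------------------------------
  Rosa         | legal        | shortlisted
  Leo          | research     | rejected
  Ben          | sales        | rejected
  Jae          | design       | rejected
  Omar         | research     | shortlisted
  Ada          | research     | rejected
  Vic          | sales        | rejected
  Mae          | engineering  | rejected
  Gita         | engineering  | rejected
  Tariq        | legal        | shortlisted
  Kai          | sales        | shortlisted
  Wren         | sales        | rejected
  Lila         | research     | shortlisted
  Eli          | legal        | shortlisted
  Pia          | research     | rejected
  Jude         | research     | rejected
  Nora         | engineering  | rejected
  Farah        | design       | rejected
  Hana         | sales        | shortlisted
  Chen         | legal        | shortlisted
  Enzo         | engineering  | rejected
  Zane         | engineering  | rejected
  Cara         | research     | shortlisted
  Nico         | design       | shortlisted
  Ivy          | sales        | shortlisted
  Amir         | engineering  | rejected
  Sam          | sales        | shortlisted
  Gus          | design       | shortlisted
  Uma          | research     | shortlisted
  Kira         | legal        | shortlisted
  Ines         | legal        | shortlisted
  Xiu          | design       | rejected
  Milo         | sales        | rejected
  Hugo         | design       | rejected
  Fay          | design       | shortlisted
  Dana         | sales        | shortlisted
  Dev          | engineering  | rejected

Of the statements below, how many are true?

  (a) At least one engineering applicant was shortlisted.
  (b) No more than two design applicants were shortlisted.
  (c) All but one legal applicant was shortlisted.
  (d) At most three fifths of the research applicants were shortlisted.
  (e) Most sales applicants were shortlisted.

(a) engineering: |A| = 7, |A ∩ B| = 0; needs A ∩ B ≠ ∅ (|A ∩ B| ≥ 1) — false.
(b) design: |A| = 7, |A ∩ B| = 3; needs |A ∩ B| ≤ 2 — false.
(c) legal: |A| = 6, |A ∩ B| = 6; needs |A ∖ B| = 1 — false.
(d) research: |A| = 8, |A ∩ B| = 4; needs |A ∩ B| / |A| ≤ 3/5 — true.
(e) sales: |A| = 9, |A ∩ B| = 5; needs |A ∩ B| > |A ∖ B| — true.

2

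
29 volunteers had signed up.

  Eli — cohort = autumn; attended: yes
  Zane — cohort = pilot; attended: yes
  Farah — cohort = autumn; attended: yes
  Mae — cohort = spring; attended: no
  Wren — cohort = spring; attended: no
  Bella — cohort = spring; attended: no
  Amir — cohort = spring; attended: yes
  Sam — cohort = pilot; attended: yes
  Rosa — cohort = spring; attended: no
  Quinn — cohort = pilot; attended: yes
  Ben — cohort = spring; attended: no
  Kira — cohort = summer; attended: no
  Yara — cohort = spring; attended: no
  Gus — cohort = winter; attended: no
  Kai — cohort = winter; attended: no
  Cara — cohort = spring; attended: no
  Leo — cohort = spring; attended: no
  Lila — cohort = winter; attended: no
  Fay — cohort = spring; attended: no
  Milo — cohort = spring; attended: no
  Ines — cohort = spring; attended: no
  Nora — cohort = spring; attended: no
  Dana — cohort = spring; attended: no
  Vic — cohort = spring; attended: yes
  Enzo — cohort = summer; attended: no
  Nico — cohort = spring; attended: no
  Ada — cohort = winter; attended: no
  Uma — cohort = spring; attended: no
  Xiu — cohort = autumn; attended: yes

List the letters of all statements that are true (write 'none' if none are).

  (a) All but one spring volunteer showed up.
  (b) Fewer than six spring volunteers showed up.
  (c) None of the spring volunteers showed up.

|A| = 17, |A ∩ B| = 2, |A ∖ B| = 15.
(a) |A ∖ B| = 1: fails.
(b) |A ∩ B| < 6: holds.
(c) A ∩ B = ∅ (|A ∩ B| = 0): fails.

(b)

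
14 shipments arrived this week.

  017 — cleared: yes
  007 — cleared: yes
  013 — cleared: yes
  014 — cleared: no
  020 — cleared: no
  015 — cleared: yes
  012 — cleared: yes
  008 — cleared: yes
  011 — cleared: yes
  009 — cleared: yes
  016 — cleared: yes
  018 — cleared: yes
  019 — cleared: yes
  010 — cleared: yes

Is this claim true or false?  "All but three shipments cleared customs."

False

The determiner here denotes the relation: |A ∖ B| = 3.
A (the restrictor) = {017, 007, 013, 014, 020, 015, 012, 008, 011, 009, 016, 018, 019, 010}, |A| = 14.
A ∖ B = {014, 020}, so |A ∖ B| = 2.
|A ∖ B| = 2, so the statement is false.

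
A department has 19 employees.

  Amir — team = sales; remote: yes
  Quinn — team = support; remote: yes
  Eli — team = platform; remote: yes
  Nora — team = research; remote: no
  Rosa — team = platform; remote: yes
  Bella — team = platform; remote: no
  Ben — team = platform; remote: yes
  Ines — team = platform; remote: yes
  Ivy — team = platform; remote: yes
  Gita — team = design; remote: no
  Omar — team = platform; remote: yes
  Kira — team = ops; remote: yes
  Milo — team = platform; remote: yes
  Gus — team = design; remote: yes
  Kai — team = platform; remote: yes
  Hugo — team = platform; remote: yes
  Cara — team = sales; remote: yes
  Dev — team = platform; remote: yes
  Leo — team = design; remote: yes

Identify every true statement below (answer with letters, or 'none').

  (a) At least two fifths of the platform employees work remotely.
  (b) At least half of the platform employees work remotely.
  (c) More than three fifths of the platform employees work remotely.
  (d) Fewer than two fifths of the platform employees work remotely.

|A| = 11, |A ∩ B| = 10, |A ∖ B| = 1.
(a) |A ∩ B| / |A| ≥ 2/5: holds.
(b) |A ∩ B| ≥ |A ∖ B|: holds.
(c) |A ∩ B| / |A| > 3/5: holds.
(d) |A ∩ B| / |A| < 2/5: fails.

(a), (b), (c)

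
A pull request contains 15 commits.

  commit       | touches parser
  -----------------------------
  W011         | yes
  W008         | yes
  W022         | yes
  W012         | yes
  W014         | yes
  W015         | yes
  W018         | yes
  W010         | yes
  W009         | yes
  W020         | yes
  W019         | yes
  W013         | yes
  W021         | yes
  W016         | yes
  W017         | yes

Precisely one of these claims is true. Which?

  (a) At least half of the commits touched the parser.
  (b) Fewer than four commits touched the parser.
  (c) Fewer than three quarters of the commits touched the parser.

(a)

|A| = 15, |A ∩ B| = 15, |A ∖ B| = 0.
(a) requires |A ∩ B| ≥ |A ∖ B|: true.
(b) requires |A ∩ B| < 4: false.
(c) requires |A ∩ B| / |A| < 3/4: false.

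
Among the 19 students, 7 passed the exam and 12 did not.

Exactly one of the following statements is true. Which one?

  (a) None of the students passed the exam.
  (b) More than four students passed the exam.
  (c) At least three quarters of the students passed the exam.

|A| = 19, |A ∩ B| = 7, |A ∖ B| = 12.
(a) requires A ∩ B = ∅ (|A ∩ B| = 0): false.
(b) requires |A ∩ B| > 4: true.
(c) requires |A ∩ B| / |A| ≥ 3/4: false.

(b)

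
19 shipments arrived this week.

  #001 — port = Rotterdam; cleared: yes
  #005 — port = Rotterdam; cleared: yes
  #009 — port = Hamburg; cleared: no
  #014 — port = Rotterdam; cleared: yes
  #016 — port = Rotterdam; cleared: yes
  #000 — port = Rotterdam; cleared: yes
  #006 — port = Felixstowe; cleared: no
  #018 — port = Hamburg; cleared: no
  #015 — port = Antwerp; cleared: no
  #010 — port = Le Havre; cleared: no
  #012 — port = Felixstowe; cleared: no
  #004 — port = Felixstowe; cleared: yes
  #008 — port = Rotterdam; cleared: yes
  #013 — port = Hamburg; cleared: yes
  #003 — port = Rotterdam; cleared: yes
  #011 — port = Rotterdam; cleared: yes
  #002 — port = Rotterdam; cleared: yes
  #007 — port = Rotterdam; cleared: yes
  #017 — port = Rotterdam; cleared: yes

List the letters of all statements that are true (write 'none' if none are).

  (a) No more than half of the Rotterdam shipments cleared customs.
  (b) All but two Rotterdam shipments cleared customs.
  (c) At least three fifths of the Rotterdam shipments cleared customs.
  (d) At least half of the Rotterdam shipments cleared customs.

|A| = 11, |A ∩ B| = 11, |A ∖ B| = 0.
(a) |A ∩ B| ≤ |A ∖ B|: fails.
(b) |A ∖ B| = 2: fails.
(c) |A ∩ B| / |A| ≥ 3/5: holds.
(d) |A ∩ B| ≥ |A ∖ B|: holds.

(c), (d)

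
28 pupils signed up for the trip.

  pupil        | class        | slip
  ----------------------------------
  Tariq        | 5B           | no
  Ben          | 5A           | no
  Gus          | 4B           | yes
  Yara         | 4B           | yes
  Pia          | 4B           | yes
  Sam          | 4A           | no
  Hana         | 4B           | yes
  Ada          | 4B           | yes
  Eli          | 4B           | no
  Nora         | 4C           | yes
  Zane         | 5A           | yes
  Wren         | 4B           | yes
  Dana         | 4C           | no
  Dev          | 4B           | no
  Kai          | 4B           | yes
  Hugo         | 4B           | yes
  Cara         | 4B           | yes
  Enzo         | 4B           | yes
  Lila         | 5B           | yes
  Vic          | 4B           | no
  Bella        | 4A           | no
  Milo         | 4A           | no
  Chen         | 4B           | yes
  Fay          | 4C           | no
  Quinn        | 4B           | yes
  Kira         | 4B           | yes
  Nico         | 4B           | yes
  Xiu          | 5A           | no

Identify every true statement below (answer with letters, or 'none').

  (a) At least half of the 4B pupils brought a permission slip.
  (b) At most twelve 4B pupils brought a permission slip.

|A| = 17, |A ∩ B| = 14, |A ∖ B| = 3.
(a) |A ∩ B| ≥ |A ∖ B|: holds.
(b) |A ∩ B| ≤ 12: fails.

(a)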